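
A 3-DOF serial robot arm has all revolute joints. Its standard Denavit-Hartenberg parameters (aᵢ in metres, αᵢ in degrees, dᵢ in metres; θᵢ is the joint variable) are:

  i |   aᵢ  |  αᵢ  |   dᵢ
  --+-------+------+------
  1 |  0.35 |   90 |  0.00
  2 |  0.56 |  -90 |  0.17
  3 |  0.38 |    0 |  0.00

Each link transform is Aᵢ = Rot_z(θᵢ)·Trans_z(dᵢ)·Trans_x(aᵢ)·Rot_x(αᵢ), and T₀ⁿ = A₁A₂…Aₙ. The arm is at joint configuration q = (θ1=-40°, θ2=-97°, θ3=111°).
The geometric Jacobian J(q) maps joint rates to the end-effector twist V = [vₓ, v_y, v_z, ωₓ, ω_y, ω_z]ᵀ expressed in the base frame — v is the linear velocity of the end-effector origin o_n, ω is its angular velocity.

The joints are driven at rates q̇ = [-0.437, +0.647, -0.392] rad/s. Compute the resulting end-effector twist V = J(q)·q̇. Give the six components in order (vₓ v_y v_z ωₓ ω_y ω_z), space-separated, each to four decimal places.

0.2079 -0.2749 -0.1714 -0.7139 -0.2455 -0.3892

o_n = [0.3473, -0.0502, -0.4207]
J₁: ẑ×o_n = [0.0502, 0.3473, -0.0000], ω = ẑ
J2: z=[-0.6428, -0.7660, 0.0000] o=[0.2681, -0.2250, 0.0000] → [0.3222, -0.2704, -0.0517, -0.6428, -0.7660, 0.0000]
J3: z=[0.7603, -0.6380, -0.1219] o=[0.1066, -0.3113, -0.5558] → [-0.0544, -0.1321, 0.3521, 0.7603, -0.6380, -0.1219]
V = J·q̇ = [0.2079, -0.2749, -0.1714, -0.7139, -0.2455, -0.3892]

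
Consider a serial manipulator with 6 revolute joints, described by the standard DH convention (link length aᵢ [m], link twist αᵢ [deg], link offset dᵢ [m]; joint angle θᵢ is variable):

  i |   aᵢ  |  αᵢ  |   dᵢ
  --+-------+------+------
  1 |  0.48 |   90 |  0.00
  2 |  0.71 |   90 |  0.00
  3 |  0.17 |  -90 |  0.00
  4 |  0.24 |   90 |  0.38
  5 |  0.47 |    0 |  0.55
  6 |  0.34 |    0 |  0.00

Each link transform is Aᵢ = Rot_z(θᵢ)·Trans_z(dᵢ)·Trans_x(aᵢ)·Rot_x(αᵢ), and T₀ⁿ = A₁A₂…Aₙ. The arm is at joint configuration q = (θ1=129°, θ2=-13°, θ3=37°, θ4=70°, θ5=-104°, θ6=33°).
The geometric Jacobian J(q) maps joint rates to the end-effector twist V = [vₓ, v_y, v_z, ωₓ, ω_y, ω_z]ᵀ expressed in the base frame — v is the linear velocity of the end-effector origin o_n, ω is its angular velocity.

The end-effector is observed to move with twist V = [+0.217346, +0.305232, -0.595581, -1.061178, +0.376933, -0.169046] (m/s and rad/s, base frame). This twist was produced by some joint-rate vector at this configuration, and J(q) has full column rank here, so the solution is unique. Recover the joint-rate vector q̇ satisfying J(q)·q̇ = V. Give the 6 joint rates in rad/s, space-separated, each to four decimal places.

o_n = [-1.1527, 1.6533, -0.3178]
J₁: ẑ×o_n = [-1.6533, -1.1527, 0.0000], ω = ẑ
J2: z=[0.7771, 0.6293, 0.0000] o=[-0.3021, 0.3730, 0.0000] → [-0.2000, 0.2470, 1.5302, 0.7771, 0.6293, 0.0000]
J3: z=[0.1416, -0.1748, -0.9744] o=[-0.7374, 0.9107, -0.1597] → [0.7512, 0.4270, 0.0325, 0.1416, -0.1748, -0.9744]
J4: z=[0.9897, 0.0469, 0.1354] o=[-0.7412, 1.0779, -0.1903] → [-0.0839, 0.0705, 0.5888, 0.9897, 0.0469, 0.1354]
J5: z=[0.0277, 0.8644, -0.5021] o=[-0.3988, 1.2158, 0.0662] → [-0.1123, 0.3891, 0.6637, 0.0277, 0.8644, -0.5021]
J6: z=[0.0277, 0.8644, -0.5021] o=[-0.8189, 1.6129, -0.3688] → [0.0644, 0.1661, 0.2896, 0.0277, 0.8644, -0.5021]
q̇ = J⁺·V = [-0.4050, -0.4290, -0.6680, -0.6580, 0.7540, -0.1050]

-0.4050 -0.4290 -0.6680 -0.6580 0.7540 -0.1050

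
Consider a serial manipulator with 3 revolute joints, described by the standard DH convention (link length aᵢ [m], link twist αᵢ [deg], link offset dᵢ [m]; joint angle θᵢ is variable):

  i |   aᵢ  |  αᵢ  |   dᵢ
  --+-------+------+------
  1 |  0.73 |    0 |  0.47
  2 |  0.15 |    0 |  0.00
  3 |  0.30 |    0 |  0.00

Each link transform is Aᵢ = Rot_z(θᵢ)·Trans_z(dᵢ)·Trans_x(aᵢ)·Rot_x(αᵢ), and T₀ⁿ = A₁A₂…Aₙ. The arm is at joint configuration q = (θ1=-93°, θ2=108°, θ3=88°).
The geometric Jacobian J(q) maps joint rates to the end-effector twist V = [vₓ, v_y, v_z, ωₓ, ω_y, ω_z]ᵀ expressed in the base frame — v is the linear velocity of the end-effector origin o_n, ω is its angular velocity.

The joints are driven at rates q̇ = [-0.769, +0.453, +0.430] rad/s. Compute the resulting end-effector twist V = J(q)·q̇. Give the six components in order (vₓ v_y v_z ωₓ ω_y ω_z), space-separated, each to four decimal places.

-0.5817 -0.0241 0.0000 0.0000 0.0000 0.1140

o_n = [0.0392, -0.3979, 0.4700]
J₁: ẑ×o_n = [0.3979, 0.0392, -0.0000], ω = ẑ
J2: z=[0.0000, 0.0000, 1.0000] o=[-0.0382, -0.7290, 0.4700] → [-0.3311, 0.0774, 0.0000, 0.0000, 0.0000, 1.0000]
J3: z=[0.0000, 0.0000, 1.0000] o=[0.1067, -0.6902, 0.4700] → [-0.2923, -0.0675, 0.0000, 0.0000, 0.0000, 1.0000]
V = J·q̇ = [-0.5817, -0.0241, 0.0000, 0.0000, 0.0000, 0.1140]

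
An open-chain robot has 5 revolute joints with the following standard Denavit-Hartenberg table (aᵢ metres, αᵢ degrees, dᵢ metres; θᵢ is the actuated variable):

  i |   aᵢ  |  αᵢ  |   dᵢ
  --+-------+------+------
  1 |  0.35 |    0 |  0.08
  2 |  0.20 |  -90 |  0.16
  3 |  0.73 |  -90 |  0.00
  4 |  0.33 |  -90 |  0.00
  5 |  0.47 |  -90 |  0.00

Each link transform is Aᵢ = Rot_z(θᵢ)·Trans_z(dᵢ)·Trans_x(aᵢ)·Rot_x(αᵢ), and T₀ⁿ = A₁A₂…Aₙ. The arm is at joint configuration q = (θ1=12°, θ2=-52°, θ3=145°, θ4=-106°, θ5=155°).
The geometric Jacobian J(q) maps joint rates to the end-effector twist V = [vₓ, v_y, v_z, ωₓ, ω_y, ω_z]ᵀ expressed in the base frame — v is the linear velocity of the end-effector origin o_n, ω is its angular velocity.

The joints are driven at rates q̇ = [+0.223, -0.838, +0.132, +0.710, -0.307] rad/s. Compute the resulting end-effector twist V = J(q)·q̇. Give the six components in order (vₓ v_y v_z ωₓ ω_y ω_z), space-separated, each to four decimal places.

o_n = [0.0489, 0.1986, -0.3566]
J₁: ẑ×o_n = [-0.1986, 0.0489, 0.0000], ω = ẑ
J2: z=[0.0000, 0.0000, 1.0000] o=[0.3424, 0.0728, 0.0800] → [-0.1258, -0.2935, 0.0000, 0.0000, 0.0000, 1.0000]
J3: z=[0.6428, 0.7660, 0.0000] o=[0.4956, -0.0558, 0.2400] → [-0.4570, 0.3835, 0.5057, 0.6428, 0.7660, 0.0000]
J4: z=[-0.4394, 0.3687, 0.8192] o=[0.0375, 0.3286, -0.1787] → [0.0409, -0.0688, 0.0529, -0.4394, 0.3687, 0.8192]
J5: z=[-0.4260, 0.7173, -0.5514] o=[0.2985, 0.5237, -0.1265] → [-0.3442, 0.0396, 0.3175, -0.4260, 0.7173, -0.5514]
V = J·q̇ = [0.1356, 0.2464, 0.0068, -0.0963, 0.1427, 0.1359]

0.1356 0.2464 0.0068 -0.0963 0.1427 0.1359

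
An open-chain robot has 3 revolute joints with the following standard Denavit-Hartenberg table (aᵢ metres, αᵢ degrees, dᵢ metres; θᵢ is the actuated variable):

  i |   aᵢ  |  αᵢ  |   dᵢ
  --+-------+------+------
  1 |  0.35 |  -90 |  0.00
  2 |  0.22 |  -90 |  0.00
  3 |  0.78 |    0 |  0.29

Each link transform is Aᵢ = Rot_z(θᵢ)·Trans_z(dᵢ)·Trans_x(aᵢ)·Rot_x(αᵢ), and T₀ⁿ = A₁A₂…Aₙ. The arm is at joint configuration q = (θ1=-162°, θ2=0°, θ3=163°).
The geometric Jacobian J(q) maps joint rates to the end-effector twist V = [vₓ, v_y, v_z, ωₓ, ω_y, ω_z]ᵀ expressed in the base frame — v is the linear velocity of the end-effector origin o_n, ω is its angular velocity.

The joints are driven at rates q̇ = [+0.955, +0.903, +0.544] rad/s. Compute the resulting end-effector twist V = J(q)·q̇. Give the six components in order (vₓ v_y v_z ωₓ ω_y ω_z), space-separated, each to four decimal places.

0.2334 -0.1742 0.4749 0.2790 -0.8588 0.4110

o_n = [0.0968, 0.2712, -0.2900]
J₁: ẑ×o_n = [-0.2712, 0.0968, 0.0000], ω = ẑ
J2: z=[0.3090, -0.9511, 0.0000] o=[-0.3329, -0.1082, 0.0000] → [0.2758, 0.0896, 0.5259, 0.3090, -0.9511, 0.0000]
J3: z=[0.0000, -0.0000, -1.0000] o=[-0.5421, -0.1761, 0.0000] → [0.4474, -0.6389, 0.0000, 0.0000, -0.0000, -1.0000]
V = J·q̇ = [0.2334, -0.1742, 0.4749, 0.2790, -0.8588, 0.4110]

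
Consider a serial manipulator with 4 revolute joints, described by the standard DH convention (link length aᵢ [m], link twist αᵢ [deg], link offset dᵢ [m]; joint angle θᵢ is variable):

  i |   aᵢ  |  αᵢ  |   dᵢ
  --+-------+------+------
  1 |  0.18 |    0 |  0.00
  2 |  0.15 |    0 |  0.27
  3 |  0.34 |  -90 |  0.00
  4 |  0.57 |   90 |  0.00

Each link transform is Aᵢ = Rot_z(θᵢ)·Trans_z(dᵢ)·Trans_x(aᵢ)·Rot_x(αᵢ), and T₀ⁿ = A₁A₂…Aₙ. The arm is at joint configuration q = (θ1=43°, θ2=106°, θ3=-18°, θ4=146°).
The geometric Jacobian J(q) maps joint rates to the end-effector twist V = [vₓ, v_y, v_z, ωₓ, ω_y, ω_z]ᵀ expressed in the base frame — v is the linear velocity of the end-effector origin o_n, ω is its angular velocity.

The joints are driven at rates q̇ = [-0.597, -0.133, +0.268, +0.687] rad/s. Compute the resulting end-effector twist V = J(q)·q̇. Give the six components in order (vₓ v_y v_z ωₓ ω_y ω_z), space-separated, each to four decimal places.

o_n = [0.0900, 0.1000, -0.0487]
J₁: ẑ×o_n = [-0.1000, 0.0900, 0.0000], ω = ẑ
J2: z=[0.0000, 0.0000, 1.0000] o=[0.1316, 0.1228, 0.0000] → [0.0228, -0.0416, 0.0000, 0.0000, 0.0000, 1.0000]
J3: z=[0.0000, 0.0000, 1.0000] o=[0.0031, 0.2000, 0.2700] → [0.1000, 0.0870, -0.0000, 0.0000, 0.0000, 1.0000]
J4: z=[-0.7547, -0.6561, 0.0000] o=[-0.2200, 0.4566, 0.2700] → [0.2091, -0.2406, 0.4726, -0.7547, -0.6561, 0.0000]
V = J·q̇ = [0.2271, -0.1902, 0.3246, -0.5185, -0.4507, -0.4620]

0.2271 -0.1902 0.3246 -0.5185 -0.4507 -0.4620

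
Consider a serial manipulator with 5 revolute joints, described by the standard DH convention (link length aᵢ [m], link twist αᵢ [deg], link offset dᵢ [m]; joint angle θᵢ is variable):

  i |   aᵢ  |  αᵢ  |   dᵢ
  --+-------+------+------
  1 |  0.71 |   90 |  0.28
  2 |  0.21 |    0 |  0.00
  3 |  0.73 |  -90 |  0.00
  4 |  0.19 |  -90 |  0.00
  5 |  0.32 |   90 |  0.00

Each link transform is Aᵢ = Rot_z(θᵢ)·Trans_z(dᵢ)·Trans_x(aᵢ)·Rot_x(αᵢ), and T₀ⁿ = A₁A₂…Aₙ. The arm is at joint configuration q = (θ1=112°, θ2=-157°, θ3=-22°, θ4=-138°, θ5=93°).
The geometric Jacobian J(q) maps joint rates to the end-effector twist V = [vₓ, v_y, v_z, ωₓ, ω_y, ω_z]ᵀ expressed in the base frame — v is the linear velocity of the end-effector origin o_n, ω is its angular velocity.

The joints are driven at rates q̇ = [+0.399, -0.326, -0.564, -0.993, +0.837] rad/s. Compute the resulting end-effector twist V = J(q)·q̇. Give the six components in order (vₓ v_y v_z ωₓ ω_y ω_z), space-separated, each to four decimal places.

-0.3303 0.0943 0.5875 -0.0322 -0.6357 1.3821

o_n = [0.1412, -0.0401, 0.5070]
J₁: ẑ×o_n = [0.0401, 0.1412, -0.0000], ω = ẑ
J2: z=[0.9272, 0.3746, 0.0000] o=[-0.2660, 0.6583, 0.2800] → [0.0850, -0.2104, -0.8000, 0.9272, 0.3746, 0.0000]
J3: z=[0.9272, 0.3746, 0.0000] o=[-0.1936, 0.4791, 0.1979] → [0.1158, -0.2865, -0.6067, 0.9272, 0.3746, 0.0000]
J4: z=[-0.0065, 0.0162, -0.9998] o=[0.0799, -0.1977, 0.1852] → [0.1628, -0.0592, -0.0020, -0.0065, 0.0162, -0.9998]
J5: z=[0.9397, -0.3419, -0.0117] o=[0.1449, -0.0191, 0.1877] → [-0.1094, -0.3000, -0.0209, 0.9397, -0.3419, -0.0117]
V = J·q̇ = [-0.3303, 0.0943, 0.5875, -0.0322, -0.6357, 1.3821]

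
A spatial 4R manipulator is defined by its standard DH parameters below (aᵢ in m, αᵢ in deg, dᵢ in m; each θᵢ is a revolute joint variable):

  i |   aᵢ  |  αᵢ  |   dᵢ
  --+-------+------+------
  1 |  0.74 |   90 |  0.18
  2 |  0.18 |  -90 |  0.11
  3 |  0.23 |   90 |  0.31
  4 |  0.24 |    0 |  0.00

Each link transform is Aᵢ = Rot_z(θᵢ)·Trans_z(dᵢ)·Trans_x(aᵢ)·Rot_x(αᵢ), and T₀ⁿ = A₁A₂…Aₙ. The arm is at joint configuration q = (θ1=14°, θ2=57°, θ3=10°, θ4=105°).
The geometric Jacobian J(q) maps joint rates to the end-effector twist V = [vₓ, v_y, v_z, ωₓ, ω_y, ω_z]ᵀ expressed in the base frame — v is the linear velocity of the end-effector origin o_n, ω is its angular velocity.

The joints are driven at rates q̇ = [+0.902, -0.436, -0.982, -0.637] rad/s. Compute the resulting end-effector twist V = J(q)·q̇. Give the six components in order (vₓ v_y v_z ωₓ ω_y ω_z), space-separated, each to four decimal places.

o_n = [0.4792, 0.0361, 0.7647]
J₁: ẑ×o_n = [-0.0361, 0.4792, 0.0000], ω = ẑ
J2: z=[0.2419, -0.9703, 0.0000] o=[0.7180, 0.1790, 0.1800] → [-0.5673, -0.1415, -0.2663, 0.2419, -0.9703, 0.0000]
J3: z=[-0.8138, -0.2029, 0.5446] o=[0.8398, 0.0960, 0.3310] → [-0.0554, 0.1566, -0.0244, -0.8138, -0.2029, 0.5446]
J4: z=[0.3300, -0.9327, 0.1456] o=[0.6975, 0.1017, 0.6898] → [-0.0604, -0.0565, -0.2253, 0.3300, -0.9327, 0.1456]
V = J·q̇ = [0.3076, 0.3761, 0.2836, 0.4834, 1.2164, 0.2744]

0.3076 0.3761 0.2836 0.4834 1.2164 0.2744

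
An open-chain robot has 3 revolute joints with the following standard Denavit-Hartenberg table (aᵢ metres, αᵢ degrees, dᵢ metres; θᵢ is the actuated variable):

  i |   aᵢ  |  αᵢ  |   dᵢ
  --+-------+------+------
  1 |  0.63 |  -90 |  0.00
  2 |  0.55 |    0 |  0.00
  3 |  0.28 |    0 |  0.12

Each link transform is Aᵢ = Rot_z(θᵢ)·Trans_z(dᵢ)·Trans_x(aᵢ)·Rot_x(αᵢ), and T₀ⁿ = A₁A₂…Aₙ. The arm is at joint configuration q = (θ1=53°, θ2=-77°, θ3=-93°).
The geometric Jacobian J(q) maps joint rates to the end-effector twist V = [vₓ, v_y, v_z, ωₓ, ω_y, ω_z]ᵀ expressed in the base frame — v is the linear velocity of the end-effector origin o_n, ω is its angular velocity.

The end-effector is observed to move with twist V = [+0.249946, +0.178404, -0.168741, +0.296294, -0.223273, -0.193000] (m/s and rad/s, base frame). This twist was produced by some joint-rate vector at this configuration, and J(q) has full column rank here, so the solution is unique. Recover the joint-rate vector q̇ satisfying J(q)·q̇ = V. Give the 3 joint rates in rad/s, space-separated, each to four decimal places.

-0.1930 0.5370 -0.9080

o_n = [0.1918, 0.4539, 0.5845]
J₁: ẑ×o_n = [-0.4539, 0.1918, 0.0000], ω = ẑ
J2: z=[-0.7986, 0.6018, 0.0000] o=[0.3791, 0.5031, 0.0000] → [0.3518, 0.4668, 0.1520, -0.7986, 0.6018, 0.0000]
J3: z=[-0.7986, 0.6018, 0.0000] o=[0.4536, 0.6020, 0.5359] → [0.0293, 0.0388, 0.2757, -0.7986, 0.6018, 0.0000]
q̇ = J⁺·V = [-0.1930, 0.5370, -0.9080]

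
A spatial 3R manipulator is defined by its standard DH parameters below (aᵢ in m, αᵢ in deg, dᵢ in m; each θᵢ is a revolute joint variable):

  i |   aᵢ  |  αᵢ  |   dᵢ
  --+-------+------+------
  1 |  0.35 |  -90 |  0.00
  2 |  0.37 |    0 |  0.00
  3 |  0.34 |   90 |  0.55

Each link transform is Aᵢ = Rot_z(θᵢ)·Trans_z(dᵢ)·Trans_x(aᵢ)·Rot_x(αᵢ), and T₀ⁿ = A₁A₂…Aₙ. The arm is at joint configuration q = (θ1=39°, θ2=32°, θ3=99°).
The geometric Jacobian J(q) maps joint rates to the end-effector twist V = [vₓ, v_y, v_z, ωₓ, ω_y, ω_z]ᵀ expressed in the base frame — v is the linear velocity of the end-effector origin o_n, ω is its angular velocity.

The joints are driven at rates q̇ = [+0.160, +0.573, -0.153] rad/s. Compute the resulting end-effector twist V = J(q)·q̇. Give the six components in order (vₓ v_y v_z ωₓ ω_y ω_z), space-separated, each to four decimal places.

-0.2838 -0.1391 -0.0861 -0.2643 0.3264 0.1600

o_n = [-0.0036, 0.7048, -0.4527]
J₁: ẑ×o_n = [-0.7048, -0.0036, 0.0000], ω = ẑ
J2: z=[-0.6293, 0.7771, 0.0000] o=[0.2720, 0.2203, 0.0000] → [-0.3518, -0.2849, -0.0907, -0.6293, 0.7771, 0.0000]
J3: z=[-0.6293, 0.7771, 0.0000] o=[0.5159, 0.4177, -0.1961] → [-0.1994, -0.1615, 0.2231, -0.6293, 0.7771, 0.0000]
V = J·q̇ = [-0.2838, -0.1391, -0.0861, -0.2643, 0.3264, 0.1600]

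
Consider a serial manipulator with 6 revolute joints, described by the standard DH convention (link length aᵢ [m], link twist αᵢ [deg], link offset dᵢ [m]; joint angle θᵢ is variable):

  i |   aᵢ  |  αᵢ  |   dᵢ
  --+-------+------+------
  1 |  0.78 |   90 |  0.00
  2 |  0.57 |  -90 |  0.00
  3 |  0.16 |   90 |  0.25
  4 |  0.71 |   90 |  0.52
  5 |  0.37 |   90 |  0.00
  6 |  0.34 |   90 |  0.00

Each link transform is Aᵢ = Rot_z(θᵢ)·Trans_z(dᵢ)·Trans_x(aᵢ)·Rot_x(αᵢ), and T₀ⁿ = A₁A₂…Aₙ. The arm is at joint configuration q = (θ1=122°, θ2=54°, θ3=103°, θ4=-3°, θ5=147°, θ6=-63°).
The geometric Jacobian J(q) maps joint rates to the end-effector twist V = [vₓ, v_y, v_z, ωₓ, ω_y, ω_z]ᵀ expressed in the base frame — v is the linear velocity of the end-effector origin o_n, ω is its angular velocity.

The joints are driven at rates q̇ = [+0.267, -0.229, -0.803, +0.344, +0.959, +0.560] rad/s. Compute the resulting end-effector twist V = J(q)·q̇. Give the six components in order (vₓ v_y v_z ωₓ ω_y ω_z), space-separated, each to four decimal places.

o_n = [-1.0953, 0.5913, 1.3315]
J₁: ẑ×o_n = [-0.5913, -1.0953, 0.0000], ω = ẑ
J2: z=[0.8480, 0.5299, 0.0000] o=[-0.4133, 0.6615, 0.0000] → [0.7056, -1.1292, 0.3019, 0.8480, 0.5299, 0.0000]
J3: z=[0.4287, -0.6861, 0.5878] o=[-0.5909, 0.9456, 0.4611] → [-0.3889, -0.6696, -0.4980, 0.4287, -0.6861, 0.5878]
J4: z=[-0.4943, 0.3665, 0.7883] o=[-0.6047, 0.6735, 0.5790] → [0.3406, -0.0148, 0.2204, -0.4943, 0.3665, 0.7883]
J5: z=[-0.3885, 0.7180, -0.5775] o=[-1.4138, 0.4440, 0.8380] → [0.4394, 0.0078, -0.2860, -0.3885, 0.7180, -0.5775]
J6: z=[-0.8381, -0.0149, 0.5454] o=[-1.2721, 0.7015, 1.0628] → [0.0560, 0.3216, 0.0949, -0.8381, -0.0149, 0.5454]
V = J·q̇ = [0.5628, 0.6864, 0.1855, -1.5504, 1.2359, -0.1822]

0.5628 0.6864 0.1855 -1.5504 1.2359 -0.1822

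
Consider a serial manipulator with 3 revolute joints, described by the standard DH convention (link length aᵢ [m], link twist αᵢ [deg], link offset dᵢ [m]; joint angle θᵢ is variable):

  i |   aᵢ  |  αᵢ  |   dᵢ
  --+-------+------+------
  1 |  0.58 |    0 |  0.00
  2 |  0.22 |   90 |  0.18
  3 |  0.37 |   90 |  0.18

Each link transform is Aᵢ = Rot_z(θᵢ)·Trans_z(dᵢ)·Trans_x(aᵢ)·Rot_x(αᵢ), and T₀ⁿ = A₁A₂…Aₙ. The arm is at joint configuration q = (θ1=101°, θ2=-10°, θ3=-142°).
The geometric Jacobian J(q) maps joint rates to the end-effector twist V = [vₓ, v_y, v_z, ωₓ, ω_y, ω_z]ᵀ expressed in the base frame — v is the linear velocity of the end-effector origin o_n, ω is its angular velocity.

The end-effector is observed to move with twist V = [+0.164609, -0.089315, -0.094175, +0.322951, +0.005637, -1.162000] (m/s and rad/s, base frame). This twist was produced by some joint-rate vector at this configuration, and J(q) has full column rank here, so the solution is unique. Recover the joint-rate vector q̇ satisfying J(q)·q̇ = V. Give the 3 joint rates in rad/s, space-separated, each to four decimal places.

o_n = [0.0706, 0.5009, -0.0478]
J₁: ẑ×o_n = [-0.5009, 0.0706, 0.0000], ω = ẑ
J2: z=[0.0000, 0.0000, 1.0000] o=[-0.1107, 0.5693, 0.0000] → [0.0684, 0.1812, -0.0000, 0.0000, 0.0000, 1.0000]
J3: z=[0.9998, 0.0175, 0.0000] o=[-0.1145, 0.7893, 0.1800] → [-0.0040, 0.2278, -0.2916, 0.9998, 0.0175, 0.0000]
q̇ = J⁺·V = [-0.4310, -0.7310, 0.3230]

-0.4310 -0.7310 0.3230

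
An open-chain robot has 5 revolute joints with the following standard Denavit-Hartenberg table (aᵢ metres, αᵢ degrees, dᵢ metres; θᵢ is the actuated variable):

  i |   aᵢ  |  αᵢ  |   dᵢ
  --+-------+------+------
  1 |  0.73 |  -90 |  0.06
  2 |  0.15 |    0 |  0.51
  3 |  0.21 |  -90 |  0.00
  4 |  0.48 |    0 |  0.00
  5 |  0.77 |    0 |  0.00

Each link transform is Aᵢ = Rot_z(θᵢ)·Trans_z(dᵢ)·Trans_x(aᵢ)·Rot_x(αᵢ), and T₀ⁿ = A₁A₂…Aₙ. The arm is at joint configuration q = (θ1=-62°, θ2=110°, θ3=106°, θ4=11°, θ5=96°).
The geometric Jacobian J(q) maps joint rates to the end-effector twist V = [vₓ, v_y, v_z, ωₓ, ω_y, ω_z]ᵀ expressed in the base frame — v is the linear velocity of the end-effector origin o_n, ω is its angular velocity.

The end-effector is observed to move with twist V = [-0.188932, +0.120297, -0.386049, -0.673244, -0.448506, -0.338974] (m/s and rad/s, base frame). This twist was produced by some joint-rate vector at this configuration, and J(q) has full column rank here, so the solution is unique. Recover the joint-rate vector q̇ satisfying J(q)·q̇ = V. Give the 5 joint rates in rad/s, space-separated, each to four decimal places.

o_n = [-0.1353, -0.4228, 0.1871]
J₁: ẑ×o_n = [0.4228, -0.1353, 0.0000], ω = ẑ
J2: z=[0.8829, 0.4695, 0.0000] o=[0.3427, -0.6446, 0.0600] → [0.0597, -0.1122, 0.4203, 0.8829, 0.4695, 0.0000]
J3: z=[0.8829, 0.4695, 0.0000] o=[0.7689, -0.3598, -0.0810] → [0.1258, -0.2367, 0.3690, 0.8829, 0.4695, 0.0000]
J4: z=[0.2759, -0.5190, 0.8090] o=[0.6892, -0.2098, 0.0425] → [0.0972, -0.7069, -0.4867, 0.2759, -0.5190, 0.8090]
J5: z=[0.2759, -0.5190, 0.8090] o=[0.4293, 0.0838, 0.3194] → [0.4784, -0.4203, -0.4328, 0.2759, -0.5190, 0.8090]
q̇ = J⁺·V = [-0.4490, -0.5840, -0.2210, 0.0040, 0.1320]

-0.4490 -0.5840 -0.2210 0.0040 0.1320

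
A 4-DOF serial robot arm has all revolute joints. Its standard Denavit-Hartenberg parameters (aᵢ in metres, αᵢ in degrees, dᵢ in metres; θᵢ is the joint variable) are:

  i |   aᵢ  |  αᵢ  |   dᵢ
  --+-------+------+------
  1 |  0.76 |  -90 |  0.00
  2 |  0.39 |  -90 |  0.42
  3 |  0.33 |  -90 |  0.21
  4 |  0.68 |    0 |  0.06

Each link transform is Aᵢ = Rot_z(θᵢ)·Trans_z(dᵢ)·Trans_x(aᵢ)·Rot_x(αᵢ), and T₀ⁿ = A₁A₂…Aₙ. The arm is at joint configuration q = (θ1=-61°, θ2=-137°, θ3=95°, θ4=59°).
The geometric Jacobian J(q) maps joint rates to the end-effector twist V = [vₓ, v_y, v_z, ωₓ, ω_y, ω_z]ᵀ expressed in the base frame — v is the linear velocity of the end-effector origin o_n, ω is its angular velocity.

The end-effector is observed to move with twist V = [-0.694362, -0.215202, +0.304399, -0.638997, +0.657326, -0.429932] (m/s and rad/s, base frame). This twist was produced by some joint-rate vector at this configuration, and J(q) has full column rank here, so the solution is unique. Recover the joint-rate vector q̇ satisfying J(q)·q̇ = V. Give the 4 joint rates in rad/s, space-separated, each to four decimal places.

o_n = [-0.0717, -0.3914, -0.0879]
J₁: ẑ×o_n = [0.3914, -0.0717, 0.0000], ω = ẑ
J2: z=[0.8746, 0.4848, 0.0000] o=[0.3685, -0.6647, 0.0000] → [-0.0426, 0.0769, 0.4525, 0.8746, 0.4848, 0.0000]
J3: z=[0.3306, -0.5965, 0.7314] o=[0.5975, -0.2116, 0.2660] → [0.3425, -0.3724, -0.4586, 0.3306, -0.5965, 0.7314]
J4: z=[0.4294, -0.5950, -0.6794] o=[0.3896, -0.5147, 0.3999] → [0.3740, 0.5229, -0.2215, 0.4294, -0.5950, -0.6794]
q̇ = J⁺·V = [-0.6410, -0.1710, -0.4490, -0.7940]

-0.6410 -0.1710 -0.4490 -0.7940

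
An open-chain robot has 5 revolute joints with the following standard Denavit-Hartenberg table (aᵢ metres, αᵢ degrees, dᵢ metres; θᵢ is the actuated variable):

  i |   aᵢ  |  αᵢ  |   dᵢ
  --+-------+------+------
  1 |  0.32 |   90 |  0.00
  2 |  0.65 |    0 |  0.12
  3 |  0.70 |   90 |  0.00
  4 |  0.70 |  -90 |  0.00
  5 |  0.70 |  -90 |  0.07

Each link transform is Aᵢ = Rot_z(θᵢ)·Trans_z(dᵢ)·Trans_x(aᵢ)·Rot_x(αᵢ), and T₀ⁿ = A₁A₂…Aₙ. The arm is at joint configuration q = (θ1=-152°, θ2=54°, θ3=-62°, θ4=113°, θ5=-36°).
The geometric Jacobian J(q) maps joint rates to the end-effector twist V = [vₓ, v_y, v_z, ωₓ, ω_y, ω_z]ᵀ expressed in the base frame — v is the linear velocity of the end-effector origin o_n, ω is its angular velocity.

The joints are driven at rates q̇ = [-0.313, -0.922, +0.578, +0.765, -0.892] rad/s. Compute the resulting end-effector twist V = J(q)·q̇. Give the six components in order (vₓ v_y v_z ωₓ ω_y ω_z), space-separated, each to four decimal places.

o_n = [-1.2831, 0.7428, 0.0988]
J₁: ẑ×o_n = [-0.7428, -1.2831, 0.0000], ω = ẑ
J2: z=[-0.4695, 0.8829, 0.0000] o=[-0.2825, -0.1502, 0.0000] → [0.0873, 0.0464, 0.4642, -0.4695, 0.8829, 0.0000]
J3: z=[-0.4695, 0.8829, 0.0000] o=[-0.6762, -0.2236, 0.5259] → [-0.3771, -0.2005, 0.0821, -0.4695, 0.8829, 0.0000]
J4: z=[0.1229, 0.0653, -0.9903] o=[-1.2883, -0.5491, 0.4284] → [1.2578, 0.0354, 0.1584, 0.1229, 0.0653, -0.9903]
J5: z=[0.9883, 0.0830, 0.1281] o=[-1.3516, 0.1470, 0.4665] → [-0.1068, 0.3721, 0.5832, 0.9883, 0.0830, 0.1281]
V = J·q̇ = [0.9916, -0.0619, -0.7795, -0.6260, -0.3277, -1.1848]

0.9916 -0.0619 -0.7795 -0.6260 -0.3277 -1.1848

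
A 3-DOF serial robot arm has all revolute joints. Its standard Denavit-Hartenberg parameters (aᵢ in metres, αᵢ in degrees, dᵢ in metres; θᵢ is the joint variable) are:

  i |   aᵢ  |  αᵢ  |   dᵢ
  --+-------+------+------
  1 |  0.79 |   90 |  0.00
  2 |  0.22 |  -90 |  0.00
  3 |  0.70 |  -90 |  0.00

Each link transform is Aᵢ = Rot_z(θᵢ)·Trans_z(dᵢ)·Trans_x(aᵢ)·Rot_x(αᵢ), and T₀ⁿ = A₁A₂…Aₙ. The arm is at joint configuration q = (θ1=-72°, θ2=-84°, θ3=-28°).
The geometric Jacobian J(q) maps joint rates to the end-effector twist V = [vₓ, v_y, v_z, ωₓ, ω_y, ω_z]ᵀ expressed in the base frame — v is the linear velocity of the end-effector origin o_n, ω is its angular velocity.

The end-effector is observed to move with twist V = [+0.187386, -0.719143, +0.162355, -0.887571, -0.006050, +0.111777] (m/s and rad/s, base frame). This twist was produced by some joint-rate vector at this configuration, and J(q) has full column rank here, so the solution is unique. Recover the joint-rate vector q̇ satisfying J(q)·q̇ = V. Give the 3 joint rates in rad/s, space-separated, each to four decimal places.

0.1400 0.8460 -0.2700

o_n = [-0.0414, -0.9362, -0.8335]
J₁: ẑ×o_n = [0.9362, -0.0414, 0.0000], ω = ẑ
J2: z=[-0.9511, -0.3090, 0.0000] o=[0.2441, -0.7513, 0.0000] → [0.2576, -0.7927, 0.0876, -0.9511, -0.3090, 0.0000]
J3: z=[0.3073, -0.9458, 0.1045] o=[0.2512, -0.7732, -0.2188] → [0.5984, 0.1583, -0.3268, 0.3073, -0.9458, 0.1045]
q̇ = J⁺·V = [0.1400, 0.8460, -0.2700]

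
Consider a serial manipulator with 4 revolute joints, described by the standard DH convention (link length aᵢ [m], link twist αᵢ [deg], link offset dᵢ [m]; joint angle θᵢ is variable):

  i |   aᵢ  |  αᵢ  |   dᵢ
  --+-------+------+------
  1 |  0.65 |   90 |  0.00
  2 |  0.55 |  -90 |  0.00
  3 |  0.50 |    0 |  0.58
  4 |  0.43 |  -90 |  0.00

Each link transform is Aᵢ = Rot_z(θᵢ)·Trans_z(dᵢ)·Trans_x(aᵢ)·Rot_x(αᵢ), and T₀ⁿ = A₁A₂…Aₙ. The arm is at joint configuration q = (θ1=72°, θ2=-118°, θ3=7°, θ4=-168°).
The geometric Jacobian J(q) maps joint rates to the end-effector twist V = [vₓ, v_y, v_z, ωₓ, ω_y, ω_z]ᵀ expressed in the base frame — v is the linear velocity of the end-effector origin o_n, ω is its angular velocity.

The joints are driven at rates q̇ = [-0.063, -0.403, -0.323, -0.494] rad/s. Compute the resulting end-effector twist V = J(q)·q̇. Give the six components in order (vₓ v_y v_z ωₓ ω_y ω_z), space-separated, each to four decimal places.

o_n = [0.3415, 0.7952, -0.8371]
J₁: ẑ×o_n = [-0.7952, 0.3415, 0.0000], ω = ẑ
J2: z=[0.9511, -0.3090, 0.0000] o=[0.2009, 0.6182, 0.0000] → [0.2587, 0.7961, 0.2118, 0.9511, -0.3090, 0.0000]
J3: z=[0.2728, 0.8397, -0.4695] o=[0.1211, 0.3726, -0.4856] → [-0.0968, -0.0076, -0.0698, 0.2728, 0.8397, -0.4695]
J4: z=[0.2728, 0.8397, -0.4695] o=[0.1494, 0.6569, -1.1961] → [0.3664, -0.1881, -0.1236, 0.2728, 0.8397, -0.4695]
V = J·q̇ = [-0.2039, -0.2470, -0.0017, -0.6062, -0.5615, 0.3206]

-0.2039 -0.2470 -0.0017 -0.6062 -0.5615 0.3206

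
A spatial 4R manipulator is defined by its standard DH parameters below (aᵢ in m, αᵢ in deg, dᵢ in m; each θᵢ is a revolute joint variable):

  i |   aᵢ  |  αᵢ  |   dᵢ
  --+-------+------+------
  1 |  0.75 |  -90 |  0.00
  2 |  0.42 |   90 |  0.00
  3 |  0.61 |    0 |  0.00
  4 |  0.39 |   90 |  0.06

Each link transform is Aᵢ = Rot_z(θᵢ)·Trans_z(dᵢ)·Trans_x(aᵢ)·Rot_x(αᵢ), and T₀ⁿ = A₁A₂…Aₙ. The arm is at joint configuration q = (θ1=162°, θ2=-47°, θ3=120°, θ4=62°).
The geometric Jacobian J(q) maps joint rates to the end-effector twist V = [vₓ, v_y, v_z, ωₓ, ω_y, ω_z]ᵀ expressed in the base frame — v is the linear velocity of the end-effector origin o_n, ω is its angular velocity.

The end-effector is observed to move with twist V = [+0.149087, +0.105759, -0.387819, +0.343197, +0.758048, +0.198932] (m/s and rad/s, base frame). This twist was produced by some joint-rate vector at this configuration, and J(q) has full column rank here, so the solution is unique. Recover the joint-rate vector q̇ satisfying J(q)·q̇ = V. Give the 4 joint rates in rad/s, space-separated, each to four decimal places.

o_n = [-0.6524, -0.3292, -0.1600]
J₁: ẑ×o_n = [0.3292, -0.6524, 0.0000], ω = ẑ
J2: z=[-0.3090, -0.9511, 0.0000] o=[-0.7133, 0.2318, 0.0000] → [0.1522, -0.0495, 0.2313, -0.3090, -0.9511, 0.0000]
J3: z=[0.6956, -0.2260, 0.6820] o=[-0.9857, 0.3203, 0.3072] → [0.5485, 0.5523, -0.3764, 0.6956, -0.2260, 0.6820]
J4: z=[0.6956, -0.2260, 0.6820] o=[-0.9511, -0.2464, 0.0841] → [0.1116, 0.3736, 0.0100, 0.6956, -0.2260, 0.6820]
q̇ = J⁺·V = [0.1130, -0.8270, 0.5120, -0.3860]

0.1130 -0.8270 0.5120 -0.3860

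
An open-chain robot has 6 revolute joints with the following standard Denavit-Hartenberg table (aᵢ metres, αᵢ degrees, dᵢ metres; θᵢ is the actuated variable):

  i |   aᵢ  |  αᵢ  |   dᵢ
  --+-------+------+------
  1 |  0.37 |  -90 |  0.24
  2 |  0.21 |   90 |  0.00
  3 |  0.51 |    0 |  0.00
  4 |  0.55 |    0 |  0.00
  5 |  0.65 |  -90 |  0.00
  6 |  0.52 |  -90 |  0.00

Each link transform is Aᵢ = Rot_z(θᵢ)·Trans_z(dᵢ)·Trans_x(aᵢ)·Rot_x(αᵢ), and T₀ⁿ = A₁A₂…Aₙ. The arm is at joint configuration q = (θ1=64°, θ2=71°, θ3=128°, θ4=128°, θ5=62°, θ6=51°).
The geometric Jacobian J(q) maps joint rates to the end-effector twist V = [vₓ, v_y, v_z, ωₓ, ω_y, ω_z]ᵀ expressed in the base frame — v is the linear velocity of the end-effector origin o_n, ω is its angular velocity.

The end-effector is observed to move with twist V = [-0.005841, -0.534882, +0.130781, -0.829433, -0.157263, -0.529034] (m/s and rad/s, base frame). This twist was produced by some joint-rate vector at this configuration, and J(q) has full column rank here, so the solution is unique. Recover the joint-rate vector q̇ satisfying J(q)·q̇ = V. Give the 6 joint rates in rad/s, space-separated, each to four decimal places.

-0.1280 0.4380 -0.6030 0.9410 -0.9460 0.3210

o_n = [0.7707, -0.2121, -0.3541]
J₁: ẑ×o_n = [0.2121, 0.7707, -0.0000], ω = ẑ
J2: z=[-0.8988, 0.4384, 0.0000] o=[0.1622, 0.3326, 0.2400] → [-0.2604, -0.5340, 0.2228, -0.8988, 0.4384, 0.0000]
J3: z=[0.4145, 0.8498, 0.3256] o=[0.1922, 0.3940, 0.0414] → [-0.1388, 0.3523, -0.7429, 0.4145, 0.8498, 0.3256]
J4: z=[0.4145, 0.8498, 0.3256] o=[-0.2139, 0.4783, 0.3383] → [-0.3637, 0.6075, -1.1229, 0.4145, 0.8498, 0.3256]
J5: z=[0.4145, 0.8498, 0.3256] o=[0.2468, 0.2054, 0.4641] → [-0.5594, 0.5097, -0.6183, 0.4145, 0.8498, 0.3256]
J6: z=[-0.5724, 0.5216, -0.6327] o=[0.7067, 0.1561, 0.0074] → [-0.4215, -0.2474, 0.1774, -0.5724, 0.5216, -0.6327]
q̇ = J⁺·V = [-0.1280, 0.4380, -0.6030, 0.9410, -0.9460, 0.3210]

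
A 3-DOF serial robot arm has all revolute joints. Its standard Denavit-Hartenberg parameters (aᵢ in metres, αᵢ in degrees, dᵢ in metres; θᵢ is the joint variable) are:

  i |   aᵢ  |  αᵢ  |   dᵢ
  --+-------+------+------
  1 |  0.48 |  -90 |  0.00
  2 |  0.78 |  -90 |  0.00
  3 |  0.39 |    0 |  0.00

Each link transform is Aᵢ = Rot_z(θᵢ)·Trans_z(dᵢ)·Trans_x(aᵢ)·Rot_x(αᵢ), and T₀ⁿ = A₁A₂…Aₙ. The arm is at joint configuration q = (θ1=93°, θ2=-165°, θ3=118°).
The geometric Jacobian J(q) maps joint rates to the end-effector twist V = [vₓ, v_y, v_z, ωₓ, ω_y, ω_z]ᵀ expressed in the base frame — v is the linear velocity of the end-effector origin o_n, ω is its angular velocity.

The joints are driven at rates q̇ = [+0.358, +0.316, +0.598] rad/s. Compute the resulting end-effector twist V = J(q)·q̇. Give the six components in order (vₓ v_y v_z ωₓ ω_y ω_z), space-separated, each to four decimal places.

-0.0942 0.3666 0.1289 -0.3237 0.1380 0.9356

o_n = [0.3489, -0.0784, 0.1545]
J₁: ẑ×o_n = [0.0784, 0.3489, -0.0000], ω = ẑ
J2: z=[-0.9986, -0.0523, 0.0000] o=[-0.0251, 0.4793, 0.0000] → [-0.0081, 0.1543, 0.5766, -0.9986, -0.0523, 0.0000]
J3: z=[-0.0135, 0.2585, 0.9659] o=[0.0143, -0.2730, 0.2019] → [-0.2003, 0.3226, -0.0891, -0.0135, 0.2585, 0.9659]
V = J·q̇ = [-0.0942, 0.3666, 0.1289, -0.3237, 0.1380, 0.9356]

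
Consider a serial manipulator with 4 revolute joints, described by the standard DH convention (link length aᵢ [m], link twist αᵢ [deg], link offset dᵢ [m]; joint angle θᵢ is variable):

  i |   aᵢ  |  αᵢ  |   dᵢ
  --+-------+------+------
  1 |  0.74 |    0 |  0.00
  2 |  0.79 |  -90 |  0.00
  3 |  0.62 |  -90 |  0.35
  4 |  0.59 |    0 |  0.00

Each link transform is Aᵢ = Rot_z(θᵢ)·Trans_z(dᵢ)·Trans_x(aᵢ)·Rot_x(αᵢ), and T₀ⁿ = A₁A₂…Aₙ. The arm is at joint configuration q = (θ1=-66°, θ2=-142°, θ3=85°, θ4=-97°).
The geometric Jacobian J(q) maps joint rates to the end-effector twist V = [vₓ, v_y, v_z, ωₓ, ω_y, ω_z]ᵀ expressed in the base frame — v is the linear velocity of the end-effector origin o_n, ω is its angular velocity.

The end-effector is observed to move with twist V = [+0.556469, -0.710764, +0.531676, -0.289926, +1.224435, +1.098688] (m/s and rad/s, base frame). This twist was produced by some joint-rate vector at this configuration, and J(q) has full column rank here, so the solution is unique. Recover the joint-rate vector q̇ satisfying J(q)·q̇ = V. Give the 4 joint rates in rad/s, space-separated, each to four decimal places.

o_n = [-0.8780, -1.1088, -0.5460]
J₁: ẑ×o_n = [1.1088, -0.8780, 0.0000], ω = ẑ
J2: z=[0.0000, 0.0000, 1.0000] o=[0.3010, -0.6760, 0.0000] → [0.4328, -1.1789, 0.0000, 0.0000, 0.0000, 1.0000]
J3: z=[-0.4695, -0.8829, 0.0000] o=[-0.3965, -0.3051, 0.0000] → [0.4821, -0.2563, -0.0478, -0.4695, -0.8829, 0.0000]
J4: z=[0.8796, -0.4677, -0.0872] o=[-0.6086, -0.5888, -0.6176] → [-0.0788, -0.0395, -0.5834, 0.8796, -0.4677, -0.0872]
q̇ = J⁺·V = [0.7430, 0.2830, -0.9450, -0.8340]

0.7430 0.2830 -0.9450 -0.8340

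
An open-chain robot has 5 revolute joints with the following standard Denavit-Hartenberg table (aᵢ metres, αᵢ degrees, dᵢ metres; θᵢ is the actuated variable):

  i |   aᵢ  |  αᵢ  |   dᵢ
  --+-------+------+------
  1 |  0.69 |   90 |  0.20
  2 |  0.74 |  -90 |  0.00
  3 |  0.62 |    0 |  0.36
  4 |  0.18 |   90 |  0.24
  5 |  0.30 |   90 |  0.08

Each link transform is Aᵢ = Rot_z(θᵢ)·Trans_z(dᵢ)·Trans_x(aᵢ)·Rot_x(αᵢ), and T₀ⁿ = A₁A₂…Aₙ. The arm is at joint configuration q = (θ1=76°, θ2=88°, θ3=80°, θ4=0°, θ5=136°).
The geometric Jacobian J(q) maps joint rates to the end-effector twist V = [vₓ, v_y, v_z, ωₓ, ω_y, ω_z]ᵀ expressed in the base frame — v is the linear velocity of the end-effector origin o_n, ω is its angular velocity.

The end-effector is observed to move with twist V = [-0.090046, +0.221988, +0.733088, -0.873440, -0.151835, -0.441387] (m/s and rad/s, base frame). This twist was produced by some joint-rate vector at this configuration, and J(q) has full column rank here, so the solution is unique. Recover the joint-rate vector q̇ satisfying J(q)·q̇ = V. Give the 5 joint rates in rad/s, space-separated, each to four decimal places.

o_n = [-0.5655, 0.0526, 1.1479]
J₁: ẑ×o_n = [-0.0526, -0.5655, 0.0000], ω = ẑ
J2: z=[0.9703, -0.2419, 0.0000] o=[0.1669, 0.6695, 0.2000] → [-0.2293, -0.9197, -0.7758, 0.9703, -0.2419, 0.0000]
J3: z=[-0.2418, -0.9697, 0.0349] o=[0.1732, 0.6946, 0.9395] → [-0.1796, 0.0246, -0.5611, -0.2418, -0.9697, 0.0349]
J4: z=[-0.2418, -0.9697, 0.0349] o=[-0.5054, 0.4968, 1.0597] → [-0.0700, 0.0192, 0.0491, -0.2418, -0.9697, 0.0349]
J5: z=[0.1768, -0.0087, 0.9842] o=[-0.7352, 0.3080, 1.0993] → [0.2510, 0.1584, -0.0437, 0.1768, -0.0087, 0.9842]
q̇ = J⁺·V = [0.4300, -0.6550, -0.2780, 0.6060, -0.8970]

0.4300 -0.6550 -0.2780 0.6060 -0.8970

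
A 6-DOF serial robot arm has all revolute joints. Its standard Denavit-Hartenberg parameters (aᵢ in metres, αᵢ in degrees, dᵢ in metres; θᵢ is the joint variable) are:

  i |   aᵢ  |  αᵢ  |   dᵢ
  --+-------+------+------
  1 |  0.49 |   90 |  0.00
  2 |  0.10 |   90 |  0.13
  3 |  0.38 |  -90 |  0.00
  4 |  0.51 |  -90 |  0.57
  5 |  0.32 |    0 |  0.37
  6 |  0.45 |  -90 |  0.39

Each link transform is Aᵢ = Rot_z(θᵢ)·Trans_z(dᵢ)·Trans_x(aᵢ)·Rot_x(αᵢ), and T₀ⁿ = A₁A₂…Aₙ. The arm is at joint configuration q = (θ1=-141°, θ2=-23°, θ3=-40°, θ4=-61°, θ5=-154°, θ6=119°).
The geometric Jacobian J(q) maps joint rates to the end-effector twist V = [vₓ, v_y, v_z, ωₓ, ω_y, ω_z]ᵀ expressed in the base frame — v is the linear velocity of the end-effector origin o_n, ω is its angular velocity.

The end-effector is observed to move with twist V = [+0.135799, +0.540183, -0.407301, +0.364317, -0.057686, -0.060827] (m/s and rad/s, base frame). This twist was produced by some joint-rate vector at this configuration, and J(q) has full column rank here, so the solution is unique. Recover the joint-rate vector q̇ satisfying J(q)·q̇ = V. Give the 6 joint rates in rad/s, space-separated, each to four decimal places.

o_n = [-1.5922, -1.2686, -0.8174]
J₁: ẑ×o_n = [1.2686, -1.5922, 0.0000], ω = ẑ
J2: z=[-0.6293, 0.7771, 0.0000] o=[-0.3808, -0.3084, 0.0000] → [-0.6352, -0.5144, 1.5457, -0.6293, 0.7771, 0.0000]
J3: z=[0.3037, 0.2459, -0.9205] o=[-0.5341, -0.2653, -0.0391] → [-1.1150, 1.2103, -0.0445, 0.3037, 0.2459, -0.9205]
J4: z=[-0.9419, 0.2230, -0.2512] o=[-0.5887, -0.6237, -0.1528] → [-0.3101, -0.3739, 0.8312, -0.9419, 0.2230, -0.2512]
J5: z=[-0.2727, -0.9442, 0.1845] o=[-1.0256, -0.6202, -0.7806] → [0.1544, -0.1146, -0.3582, -0.2727, -0.9442, 0.1845]
J6: z=[-0.2727, -0.9442, 0.1845] o=[-1.3150, -0.8686, -0.4743] → [0.3978, -0.1447, -0.1527, -0.2727, -0.9442, 0.1845]
q̇ = J⁺·V = [-0.6180, -0.2310, -0.5900, -0.3190, -0.6520, 0.2940]

-0.6180 -0.2310 -0.5900 -0.3190 -0.6520 0.2940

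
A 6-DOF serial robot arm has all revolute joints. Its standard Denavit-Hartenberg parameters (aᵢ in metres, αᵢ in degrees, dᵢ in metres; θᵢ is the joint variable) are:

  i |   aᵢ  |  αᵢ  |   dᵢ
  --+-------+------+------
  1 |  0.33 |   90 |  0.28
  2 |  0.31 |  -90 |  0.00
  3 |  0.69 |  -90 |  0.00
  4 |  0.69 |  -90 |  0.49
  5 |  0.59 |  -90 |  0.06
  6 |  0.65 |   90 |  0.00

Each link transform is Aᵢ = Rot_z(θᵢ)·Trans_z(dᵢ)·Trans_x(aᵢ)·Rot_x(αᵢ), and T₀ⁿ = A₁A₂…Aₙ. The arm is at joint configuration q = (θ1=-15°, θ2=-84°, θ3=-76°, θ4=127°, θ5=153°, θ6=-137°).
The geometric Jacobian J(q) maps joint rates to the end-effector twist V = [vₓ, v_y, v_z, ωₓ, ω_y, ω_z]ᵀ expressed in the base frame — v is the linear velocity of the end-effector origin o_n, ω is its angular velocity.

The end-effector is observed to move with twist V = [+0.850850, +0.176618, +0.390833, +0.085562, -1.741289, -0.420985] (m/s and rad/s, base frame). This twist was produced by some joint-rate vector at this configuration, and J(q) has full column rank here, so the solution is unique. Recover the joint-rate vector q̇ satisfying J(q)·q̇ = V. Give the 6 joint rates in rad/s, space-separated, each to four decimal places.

o_n = [0.2752, 0.1020, -0.4525]
J₁: ẑ×o_n = [-0.1020, 0.2752, 0.0000], ω = ẑ
J2: z=[-0.2588, -0.9659, 0.0000] o=[0.3188, -0.0854, 0.2800] → [0.7076, -0.1896, -0.0905, -0.2588, -0.9659, 0.0000]
J3: z=[0.9606, -0.2574, 0.1045] o=[0.3501, -0.0938, -0.0283] → [0.0887, 0.3997, 0.1688, 0.9606, -0.2574, 0.1045]
J4: z=[0.1606, 0.2074, -0.9650] o=[0.1936, -0.7450, -0.1943] → [0.7638, -0.0373, 0.1191, 0.1606, 0.2074, -0.9650]
J5: z=[0.7592, 0.5988, 0.2551] o=[-0.1629, -0.1096, -0.6248] → [0.0492, -0.0191, -0.1017, 0.7592, 0.5988, 0.2551]
J6: z=[0.4294, -0.1664, -0.8876] o=[0.1712, -0.5359, -0.3833] → [0.5777, -0.0626, 0.2912, 0.4294, -0.1664, -0.8876]
q̇ = J⁺·V = [0.3130, 0.7810, 0.6750, -0.3350, -0.9660, 0.9930]

0.3130 0.7810 0.6750 -0.3350 -0.9660 0.9930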